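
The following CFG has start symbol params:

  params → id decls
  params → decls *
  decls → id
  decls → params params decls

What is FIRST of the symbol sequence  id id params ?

id is a terminal; add {id} and stop.

{ id }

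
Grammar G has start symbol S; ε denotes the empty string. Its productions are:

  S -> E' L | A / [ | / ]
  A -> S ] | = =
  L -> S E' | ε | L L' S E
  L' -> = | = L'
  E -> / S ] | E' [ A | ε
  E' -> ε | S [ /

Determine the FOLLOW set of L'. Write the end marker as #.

{ #, /, =, [, ] }

In L -> L L' S E: add FIRST(S E)\{ε} = { /, =, [, ] }.
  Since S E is nullable, also add FOLLOW(L) = { #, /, =, [, ] }.
In L' -> = L': L' is at the end, add FOLLOW(L') = { #, /, =, [, ] }.
Union: FOLLOW(L') = { #, /, =, [, ] }.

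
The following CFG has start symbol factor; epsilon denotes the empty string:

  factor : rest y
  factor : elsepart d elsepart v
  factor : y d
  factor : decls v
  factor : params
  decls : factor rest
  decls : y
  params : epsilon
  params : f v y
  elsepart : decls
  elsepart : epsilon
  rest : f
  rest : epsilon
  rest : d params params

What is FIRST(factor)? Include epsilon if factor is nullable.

{ d, f, v, y, epsilon }

From factor : rest y: rest nullable, take FIRST(rest) ∪ {y} = { d, f, y }.
From factor : elsepart d elsepart v: elsepart nullable, take FIRST(elsepart) ∪ {d} = { d, f, v, y }.
factor : y d contributes {y}.
From factor : decls v: decls nullable, take FIRST(decls) ∪ {v} = { d, f, v, y }.
From factor : params: add FIRST(params) = { f, epsilon } (including epsilon since params is nullable).
Union: FIRST(factor) = { d, f, v, y, epsilon }.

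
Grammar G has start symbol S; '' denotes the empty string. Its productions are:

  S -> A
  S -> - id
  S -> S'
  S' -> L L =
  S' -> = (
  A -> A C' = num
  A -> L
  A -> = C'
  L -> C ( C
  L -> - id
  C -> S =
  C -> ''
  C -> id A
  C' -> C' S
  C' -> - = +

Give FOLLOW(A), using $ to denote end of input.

{ $, (, -, =, id }

In S -> A: A is at the end, add FOLLOW(S) = { $, (, -, =, id }.
In A -> A C' = num: add FIRST(C' = num) = { - }.
In C -> id A: A is at the end, add FOLLOW(C) = { $, (, -, =, id }.
Union: FOLLOW(A) = { $, (, -, =, id }.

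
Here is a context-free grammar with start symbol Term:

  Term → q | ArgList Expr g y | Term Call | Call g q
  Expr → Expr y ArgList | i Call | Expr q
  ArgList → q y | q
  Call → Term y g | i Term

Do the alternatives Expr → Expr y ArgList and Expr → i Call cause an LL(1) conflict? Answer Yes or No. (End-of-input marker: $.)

FIRST(Expr y ArgList) = { i } and FIRST(i Call) = { i }.
Both contain i, so the two alternatives are not disjoint — LL(1) conflict.

Yes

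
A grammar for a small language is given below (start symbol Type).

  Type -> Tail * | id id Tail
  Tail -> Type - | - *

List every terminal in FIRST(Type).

From Type -> Tail *: add FIRST(Tail) = { -, id }.
Type -> id id Tail contributes {id}.
Union: FIRST(Type) = { -, id }.

{ -, id }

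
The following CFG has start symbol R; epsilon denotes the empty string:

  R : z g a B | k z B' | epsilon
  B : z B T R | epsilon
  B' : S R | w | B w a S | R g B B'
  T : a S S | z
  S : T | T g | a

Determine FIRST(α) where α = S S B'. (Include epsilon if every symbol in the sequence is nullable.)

Add FIRST(S) = { a, z }; S is not nullable, stop.

{ a, z }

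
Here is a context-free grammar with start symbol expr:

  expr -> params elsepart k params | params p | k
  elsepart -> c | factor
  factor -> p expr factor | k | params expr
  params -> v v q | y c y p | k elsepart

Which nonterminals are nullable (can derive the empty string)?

{ } (none)

No nonterminal has an empty production or an RHS whose symbols are all nullable.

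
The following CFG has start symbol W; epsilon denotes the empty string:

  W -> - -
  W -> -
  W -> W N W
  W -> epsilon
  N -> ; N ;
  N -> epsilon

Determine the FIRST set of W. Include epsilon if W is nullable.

{ -, ;, epsilon }

W -> - - contributes {-}.
W -> - contributes {-}.
From W -> W N W: W, N, W nullable, take FIRST(W) ∪ FIRST(N) ∪ FIRST(W) = { -, ; }; also epsilon since the whole RHS is nullable.
W -> epsilon contributes epsilon.
Union: FIRST(W) = { -, ;, epsilon }.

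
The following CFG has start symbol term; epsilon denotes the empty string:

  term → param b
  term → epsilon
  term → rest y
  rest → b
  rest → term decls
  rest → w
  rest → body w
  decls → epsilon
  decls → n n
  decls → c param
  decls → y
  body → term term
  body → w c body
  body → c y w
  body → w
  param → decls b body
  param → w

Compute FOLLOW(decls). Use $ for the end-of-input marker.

In rest → term decls: decls is at the end, add FOLLOW(rest) = { y }.
In param → decls b body: add FIRST(b body) = { b }.
Union: FOLLOW(decls) = { b, y }.

{ b, y }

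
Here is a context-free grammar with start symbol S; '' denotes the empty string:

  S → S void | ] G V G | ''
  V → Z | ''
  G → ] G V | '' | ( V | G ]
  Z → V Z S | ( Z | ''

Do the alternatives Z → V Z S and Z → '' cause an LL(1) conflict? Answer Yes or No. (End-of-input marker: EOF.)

Yes

FIRST(V Z S) = { (, ], void, '' } and FIRST('') = { '' }.
Both alternatives are nullable, violating the LL(1) condition.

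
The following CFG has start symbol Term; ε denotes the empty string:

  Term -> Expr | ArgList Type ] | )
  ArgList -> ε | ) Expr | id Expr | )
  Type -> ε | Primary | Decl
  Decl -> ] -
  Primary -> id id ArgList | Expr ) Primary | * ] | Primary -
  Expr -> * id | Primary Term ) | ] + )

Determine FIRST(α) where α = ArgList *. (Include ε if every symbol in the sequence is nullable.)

Add FIRST(ArgList)\{ε} = { ), id }; ArgList is nullable, continue.
* is a terminal; add {*} and stop.

{ ), *, id }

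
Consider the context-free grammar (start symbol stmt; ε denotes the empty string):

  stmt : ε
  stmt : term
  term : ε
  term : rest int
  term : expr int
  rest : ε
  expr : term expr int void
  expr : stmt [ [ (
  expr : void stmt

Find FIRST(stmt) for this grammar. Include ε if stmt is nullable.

stmt : ε contributes ε.
From stmt : term: add FIRST(term) = { [, int, void, ε } (including ε since term is nullable).
Union: FIRST(stmt) = { [, int, void, ε }.

{ [, int, void, ε }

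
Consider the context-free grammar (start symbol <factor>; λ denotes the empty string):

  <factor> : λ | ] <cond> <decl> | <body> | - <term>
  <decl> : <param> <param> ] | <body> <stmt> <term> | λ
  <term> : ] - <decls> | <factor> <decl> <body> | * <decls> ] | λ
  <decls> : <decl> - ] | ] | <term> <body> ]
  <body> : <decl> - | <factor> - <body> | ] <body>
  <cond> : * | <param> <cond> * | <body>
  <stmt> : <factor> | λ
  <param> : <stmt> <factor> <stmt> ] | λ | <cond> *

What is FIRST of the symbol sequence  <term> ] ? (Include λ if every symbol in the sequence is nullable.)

{ *, -, ] }

Add FIRST(<term>)\{λ} = { *, -, ] }; <term> is nullable, continue.
] is a terminal; add {]} and stop.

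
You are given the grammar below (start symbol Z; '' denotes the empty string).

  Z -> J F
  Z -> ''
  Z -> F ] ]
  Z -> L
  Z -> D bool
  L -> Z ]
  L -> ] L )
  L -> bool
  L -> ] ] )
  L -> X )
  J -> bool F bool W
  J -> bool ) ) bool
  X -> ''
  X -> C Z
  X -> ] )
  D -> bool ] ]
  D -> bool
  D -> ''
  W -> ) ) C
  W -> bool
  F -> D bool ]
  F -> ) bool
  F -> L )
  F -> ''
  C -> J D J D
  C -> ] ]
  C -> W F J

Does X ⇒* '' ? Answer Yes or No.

Yes

X has an ''-production, so X ⇒ ''.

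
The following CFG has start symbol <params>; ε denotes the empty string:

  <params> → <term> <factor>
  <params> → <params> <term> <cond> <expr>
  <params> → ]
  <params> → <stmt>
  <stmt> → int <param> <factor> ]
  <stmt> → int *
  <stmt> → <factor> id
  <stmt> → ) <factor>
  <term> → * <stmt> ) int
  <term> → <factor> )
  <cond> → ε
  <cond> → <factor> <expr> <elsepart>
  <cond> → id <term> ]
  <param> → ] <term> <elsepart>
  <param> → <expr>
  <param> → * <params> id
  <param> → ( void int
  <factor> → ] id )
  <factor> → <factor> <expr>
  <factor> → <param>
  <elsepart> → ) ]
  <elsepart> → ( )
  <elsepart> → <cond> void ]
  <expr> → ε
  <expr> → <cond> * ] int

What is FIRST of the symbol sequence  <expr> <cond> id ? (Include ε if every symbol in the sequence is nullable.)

Add FIRST(<expr>)\{ε} = { (, ), *, ], id, void }; <expr> is nullable, continue.
Add FIRST(<cond>)\{ε} = { (, ), *, ], id, void }; <cond> is nullable, continue.
id is a terminal; add {id} and stop.

{ (, ), *, ], id, void }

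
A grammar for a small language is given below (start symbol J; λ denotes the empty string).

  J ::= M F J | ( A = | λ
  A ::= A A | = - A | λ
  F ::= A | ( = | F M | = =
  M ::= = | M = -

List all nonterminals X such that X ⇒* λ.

Directly nullable (have an λ-production): J, A.
F ::= A with every symbol nullable, so F is nullable.
No other nonterminal has a production whose RHS symbols are all nullable.

{ A, F, J }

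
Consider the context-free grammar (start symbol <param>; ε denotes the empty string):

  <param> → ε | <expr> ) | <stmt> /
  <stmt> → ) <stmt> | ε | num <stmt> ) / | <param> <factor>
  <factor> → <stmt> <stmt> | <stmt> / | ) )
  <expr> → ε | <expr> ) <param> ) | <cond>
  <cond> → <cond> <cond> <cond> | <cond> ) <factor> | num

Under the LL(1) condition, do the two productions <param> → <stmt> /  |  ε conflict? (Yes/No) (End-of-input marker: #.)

Yes

FIRST(<stmt> /) = { ), /, num } and FIRST(ε) = { ε }.
The second alternative is nullable and FOLLOW(<param>) = { #, ), /, num } shares ) with FIRST of the first — conflict.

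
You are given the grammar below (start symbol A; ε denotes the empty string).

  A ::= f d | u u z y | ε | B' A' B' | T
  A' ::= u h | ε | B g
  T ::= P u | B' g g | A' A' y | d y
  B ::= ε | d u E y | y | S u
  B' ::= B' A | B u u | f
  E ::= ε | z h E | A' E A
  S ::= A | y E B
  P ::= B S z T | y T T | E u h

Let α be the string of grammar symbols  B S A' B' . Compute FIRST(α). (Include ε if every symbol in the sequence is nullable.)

Add FIRST(B)\{ε} = { d, f, g, u, y, z }; B is nullable, continue.
Add FIRST(S)\{ε} = { d, f, g, u, y, z }; S is nullable, continue.
Add FIRST(A')\{ε} = { d, f, g, u, y, z }; A' is nullable, continue.
Add FIRST(B') = { d, f, g, u, y, z }; B' is not nullable, stop.

{ d, f, g, u, y, z }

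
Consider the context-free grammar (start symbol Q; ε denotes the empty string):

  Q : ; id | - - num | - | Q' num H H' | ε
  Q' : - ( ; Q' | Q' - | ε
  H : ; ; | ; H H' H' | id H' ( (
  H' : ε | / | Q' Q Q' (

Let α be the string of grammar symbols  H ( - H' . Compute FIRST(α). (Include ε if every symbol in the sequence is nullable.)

{ ;, id }

Add FIRST(H) = { ;, id }; H is not nullable, stop.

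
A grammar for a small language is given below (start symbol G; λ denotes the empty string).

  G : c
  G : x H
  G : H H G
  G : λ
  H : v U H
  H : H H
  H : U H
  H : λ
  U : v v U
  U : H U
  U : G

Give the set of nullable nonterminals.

Directly nullable (have an λ-production): G, H.
U : H U with every symbol nullable, so U is nullable.

{ G, H, U }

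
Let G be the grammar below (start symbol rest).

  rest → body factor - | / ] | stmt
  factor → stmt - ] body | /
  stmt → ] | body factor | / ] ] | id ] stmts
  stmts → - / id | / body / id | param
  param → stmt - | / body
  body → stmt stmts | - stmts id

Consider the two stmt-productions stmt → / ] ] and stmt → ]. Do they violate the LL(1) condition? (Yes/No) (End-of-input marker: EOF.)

FIRST(/ ] ]) = { / } and FIRST(]) = { ] }.
The FIRST sets are disjoint and neither alternative is nullable — no conflict.

No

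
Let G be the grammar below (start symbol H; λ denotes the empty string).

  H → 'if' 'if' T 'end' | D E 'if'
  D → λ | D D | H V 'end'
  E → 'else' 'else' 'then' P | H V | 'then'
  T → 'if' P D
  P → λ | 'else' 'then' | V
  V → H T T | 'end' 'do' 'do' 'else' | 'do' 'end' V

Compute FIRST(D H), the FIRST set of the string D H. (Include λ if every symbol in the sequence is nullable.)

{ 'else', 'if', 'then' }

Add FIRST(D)\{λ} = { 'else', 'if', 'then' }; D is nullable, continue.
Add FIRST(H) = { 'else', 'if', 'then' }; H is not nullable, stop.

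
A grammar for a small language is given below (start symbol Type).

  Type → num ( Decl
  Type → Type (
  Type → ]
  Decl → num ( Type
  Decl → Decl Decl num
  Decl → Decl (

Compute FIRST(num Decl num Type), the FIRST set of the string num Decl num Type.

{ num }

num is a terminal; add {num} and stop.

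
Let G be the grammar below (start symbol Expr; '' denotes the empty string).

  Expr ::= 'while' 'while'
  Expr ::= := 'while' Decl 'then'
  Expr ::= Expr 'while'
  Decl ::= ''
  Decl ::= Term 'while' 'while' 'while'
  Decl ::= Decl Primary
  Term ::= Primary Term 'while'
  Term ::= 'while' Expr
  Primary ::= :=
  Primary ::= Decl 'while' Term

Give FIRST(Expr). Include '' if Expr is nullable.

{ 'while', := }

Expr ::= 'while' 'while' contributes {'while'}.
Expr ::= := 'while' Decl 'then' contributes {:=}.
From Expr ::= Expr 'while': add FIRST(Expr) = { 'while', := }.
Union: FIRST(Expr) = { 'while', := }.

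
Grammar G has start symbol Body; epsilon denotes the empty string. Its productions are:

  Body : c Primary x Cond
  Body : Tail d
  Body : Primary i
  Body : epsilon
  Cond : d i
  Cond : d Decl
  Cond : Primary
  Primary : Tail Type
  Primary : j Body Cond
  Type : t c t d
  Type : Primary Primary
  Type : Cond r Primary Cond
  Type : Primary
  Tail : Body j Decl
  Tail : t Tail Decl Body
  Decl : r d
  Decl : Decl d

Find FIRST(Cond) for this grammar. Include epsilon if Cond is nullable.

{ c, d, j, t }

Cond : d i contributes {d}.
Cond : d Decl contributes {d}.
From Cond : Primary: add FIRST(Primary) = { c, j, t }.
Union: FIRST(Cond) = { c, d, j, t }.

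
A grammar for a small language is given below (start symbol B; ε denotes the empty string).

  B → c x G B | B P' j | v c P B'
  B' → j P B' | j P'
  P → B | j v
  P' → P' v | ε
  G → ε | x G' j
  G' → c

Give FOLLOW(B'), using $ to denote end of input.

In B → v c P B': B' is at the end, add FOLLOW(B) = { $, j, v }.
In B' → j P B': B' is at the end, add FOLLOW(B') = { $, j, v }.
Union: FOLLOW(B') = { $, j, v }.

{ $, j, v }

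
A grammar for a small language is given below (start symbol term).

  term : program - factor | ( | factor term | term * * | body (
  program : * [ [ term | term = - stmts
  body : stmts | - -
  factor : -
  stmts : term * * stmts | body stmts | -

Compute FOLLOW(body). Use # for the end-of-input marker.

{ (, *, - }

In term : body (: add FIRST(() = { ( }.
In stmts : body stmts: add FIRST(stmts) = { (, *, - }.
Union: FOLLOW(body) = { (, *, - }.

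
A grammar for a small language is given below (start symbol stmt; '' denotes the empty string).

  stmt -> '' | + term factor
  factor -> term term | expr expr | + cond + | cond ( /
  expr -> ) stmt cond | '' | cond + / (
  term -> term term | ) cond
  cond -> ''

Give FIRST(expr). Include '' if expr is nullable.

expr -> ) stmt cond contributes {)}.
expr -> '' contributes ''.
From expr -> cond + / (: cond nullable, take FIRST(cond) ∪ {+} = { + }.
Union: FIRST(expr) = { ), +, '' }.

{ ), +, '' }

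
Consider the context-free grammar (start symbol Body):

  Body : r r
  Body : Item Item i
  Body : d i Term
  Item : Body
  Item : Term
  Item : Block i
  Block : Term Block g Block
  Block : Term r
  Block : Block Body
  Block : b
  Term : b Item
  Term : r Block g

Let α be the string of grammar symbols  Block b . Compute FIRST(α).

{ b, r }

Add FIRST(Block) = { b, r }; Block is not nullable, stop.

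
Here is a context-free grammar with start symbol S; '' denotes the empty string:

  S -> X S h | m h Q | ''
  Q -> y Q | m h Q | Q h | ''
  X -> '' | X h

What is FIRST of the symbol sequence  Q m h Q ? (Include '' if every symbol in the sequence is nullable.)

Add FIRST(Q)\{''} = { h, m, y }; Q is nullable, continue.
m is a terminal; add {m} and stop.

{ h, m, y }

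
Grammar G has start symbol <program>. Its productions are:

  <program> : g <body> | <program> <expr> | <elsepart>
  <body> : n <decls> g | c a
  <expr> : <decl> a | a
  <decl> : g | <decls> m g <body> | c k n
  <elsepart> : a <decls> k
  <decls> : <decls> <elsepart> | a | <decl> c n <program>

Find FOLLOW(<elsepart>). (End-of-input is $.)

{ $, a, c, g, k, m }

In <program> : <elsepart>: <elsepart> is at the end, add FOLLOW(<program>) = { $, a, c, g, k, m }.
In <decls> : <decls> <elsepart>: <elsepart> is at the end, add FOLLOW(<decls>) = { a, g, k, m }.
Union: FOLLOW(<elsepart>) = { $, a, c, g, k, m }.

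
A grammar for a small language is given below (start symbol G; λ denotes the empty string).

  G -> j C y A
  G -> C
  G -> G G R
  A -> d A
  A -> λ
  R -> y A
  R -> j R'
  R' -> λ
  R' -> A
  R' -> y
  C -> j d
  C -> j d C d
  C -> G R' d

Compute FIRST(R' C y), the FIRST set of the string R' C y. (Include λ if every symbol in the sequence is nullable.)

{ d, j, y }

Add FIRST(R')\{λ} = { d, y }; R' is nullable, continue.
Add FIRST(C) = { j }; C is not nullable, stop.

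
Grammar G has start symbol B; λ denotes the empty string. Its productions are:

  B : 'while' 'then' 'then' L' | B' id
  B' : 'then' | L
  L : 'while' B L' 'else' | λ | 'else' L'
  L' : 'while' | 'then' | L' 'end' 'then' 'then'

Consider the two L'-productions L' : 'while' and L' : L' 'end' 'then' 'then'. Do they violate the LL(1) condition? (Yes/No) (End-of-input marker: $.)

FIRST('while') = { 'while' } and FIRST(L' 'end' 'then' 'then') = { 'then', 'while' }.
Both contain 'while', so the two alternatives are not disjoint — LL(1) conflict.

Yes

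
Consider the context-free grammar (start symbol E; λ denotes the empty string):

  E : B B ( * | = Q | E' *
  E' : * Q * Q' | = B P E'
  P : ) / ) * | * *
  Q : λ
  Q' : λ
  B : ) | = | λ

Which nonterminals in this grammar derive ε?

{ B, Q, Q' }

Directly nullable (have an λ-production): Q, Q', B.
No other nonterminal has a production whose RHS symbols are all nullable.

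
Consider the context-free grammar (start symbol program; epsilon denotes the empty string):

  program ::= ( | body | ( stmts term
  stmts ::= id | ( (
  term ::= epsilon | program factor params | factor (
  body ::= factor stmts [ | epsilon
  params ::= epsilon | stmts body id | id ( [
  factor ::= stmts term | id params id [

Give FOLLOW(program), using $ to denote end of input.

{ $, (, id }

program is the start symbol, so $ ∈ FOLLOW(program).
In term ::= program factor params: add FIRST(factor params) = { (, id }.
Union: FOLLOW(program) = { $, (, id }.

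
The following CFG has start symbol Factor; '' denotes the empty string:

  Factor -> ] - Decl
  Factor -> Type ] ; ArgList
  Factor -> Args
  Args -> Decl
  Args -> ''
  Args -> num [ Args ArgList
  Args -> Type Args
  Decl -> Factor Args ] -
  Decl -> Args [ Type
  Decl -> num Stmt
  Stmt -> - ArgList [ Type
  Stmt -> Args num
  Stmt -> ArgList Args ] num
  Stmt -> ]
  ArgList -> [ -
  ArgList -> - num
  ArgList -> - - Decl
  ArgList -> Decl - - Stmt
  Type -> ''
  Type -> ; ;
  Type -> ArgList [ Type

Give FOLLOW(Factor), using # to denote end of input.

Factor is the start symbol, so # ∈ FOLLOW(Factor).
In Decl -> Factor Args ] -: add FIRST(Args ] -) = { -, ;, [, ], num }.
Union: FOLLOW(Factor) = { #, -, ;, [, ], num }.

{ #, -, ;, [, ], num }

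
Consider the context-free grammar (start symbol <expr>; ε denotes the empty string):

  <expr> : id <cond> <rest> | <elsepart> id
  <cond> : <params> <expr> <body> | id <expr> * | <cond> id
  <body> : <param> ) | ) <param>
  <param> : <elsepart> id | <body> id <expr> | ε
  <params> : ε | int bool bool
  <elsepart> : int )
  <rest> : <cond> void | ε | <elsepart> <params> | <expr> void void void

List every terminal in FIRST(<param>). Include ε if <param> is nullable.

From <param> : <elsepart> id: add FIRST(<elsepart>) = { int }.
From <param> : <body> id <expr>: add FIRST(<body>) = { ), int }.
<param> : ε contributes ε.
Union: FIRST(<param>) = { ), int, ε }.

{ ), int, ε }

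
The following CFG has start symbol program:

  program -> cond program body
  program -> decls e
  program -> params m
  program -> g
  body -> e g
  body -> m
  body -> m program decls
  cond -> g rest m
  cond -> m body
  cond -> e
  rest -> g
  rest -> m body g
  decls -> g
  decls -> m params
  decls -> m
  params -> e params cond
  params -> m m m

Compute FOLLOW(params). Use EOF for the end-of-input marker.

In program -> params m: add FIRST(m) = { m }.
In decls -> m params: params is at the end, add FOLLOW(decls) = { EOF, e, g, m }.
In params -> e params cond: add FIRST(cond) = { e, g, m }.
Union: FOLLOW(params) = { EOF, e, g, m }.

{ EOF, e, g, m }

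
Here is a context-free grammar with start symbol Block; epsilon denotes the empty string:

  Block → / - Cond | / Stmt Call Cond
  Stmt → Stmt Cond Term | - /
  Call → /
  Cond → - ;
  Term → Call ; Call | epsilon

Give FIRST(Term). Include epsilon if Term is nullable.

{ /, epsilon }

From Term → Call ; Call: add FIRST(Call) = { / }.
Term → epsilon contributes epsilon.
Union: FIRST(Term) = { /, epsilon }.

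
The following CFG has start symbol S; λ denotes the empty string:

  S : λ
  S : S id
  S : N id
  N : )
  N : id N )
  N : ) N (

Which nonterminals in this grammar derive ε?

{ S }

Directly nullable (have an λ-production): S.
No other nonterminal has a production whose RHS symbols are all nullable.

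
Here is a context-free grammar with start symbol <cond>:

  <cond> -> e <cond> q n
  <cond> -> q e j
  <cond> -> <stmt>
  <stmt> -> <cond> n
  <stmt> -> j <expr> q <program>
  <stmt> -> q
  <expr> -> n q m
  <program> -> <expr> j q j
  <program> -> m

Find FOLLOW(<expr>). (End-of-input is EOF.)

{ j, q }

In <stmt> -> j <expr> q <program>: add FIRST(q <program>) = { q }.
In <program> -> <expr> j q j: add FIRST(j q j) = { j }.
Union: FOLLOW(<expr>) = { j, q }.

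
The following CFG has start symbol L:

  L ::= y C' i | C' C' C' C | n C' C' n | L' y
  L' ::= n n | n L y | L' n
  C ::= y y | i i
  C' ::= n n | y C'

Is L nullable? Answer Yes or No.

No nonterminal in this grammar is nullable.
No production of L has an RHS whose symbols are all nullable, so L is not nullable.

No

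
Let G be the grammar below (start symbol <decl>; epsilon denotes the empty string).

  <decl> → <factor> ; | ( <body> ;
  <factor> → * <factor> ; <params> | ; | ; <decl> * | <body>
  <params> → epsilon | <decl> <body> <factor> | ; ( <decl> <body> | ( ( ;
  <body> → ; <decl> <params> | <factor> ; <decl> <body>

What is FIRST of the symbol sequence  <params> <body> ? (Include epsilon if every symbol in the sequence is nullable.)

{ (, *, ; }

Add FIRST(<params>)\{epsilon} = { (, *, ; }; <params> is nullable, continue.
Add FIRST(<body>) = { *, ; }; <body> is not nullable, stop.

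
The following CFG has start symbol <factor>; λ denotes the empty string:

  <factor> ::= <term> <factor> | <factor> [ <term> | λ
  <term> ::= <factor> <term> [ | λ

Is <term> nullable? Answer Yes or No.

<term> has an λ-production, so <term> ⇒ λ.

Yes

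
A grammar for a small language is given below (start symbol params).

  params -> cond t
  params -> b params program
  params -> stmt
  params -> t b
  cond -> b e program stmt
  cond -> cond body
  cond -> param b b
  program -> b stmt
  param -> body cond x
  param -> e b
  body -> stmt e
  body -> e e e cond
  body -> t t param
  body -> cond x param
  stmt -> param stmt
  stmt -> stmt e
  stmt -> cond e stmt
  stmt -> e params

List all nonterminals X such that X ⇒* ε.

No nonterminal has an empty production or an RHS whose symbols are all nullable.

{ } (none)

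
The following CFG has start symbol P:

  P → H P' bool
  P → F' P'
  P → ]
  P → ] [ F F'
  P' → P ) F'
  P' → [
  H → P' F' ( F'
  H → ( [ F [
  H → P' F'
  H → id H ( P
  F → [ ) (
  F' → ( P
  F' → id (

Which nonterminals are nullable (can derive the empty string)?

{ } (none)

No nonterminal has an empty production or an RHS whose symbols are all nullable.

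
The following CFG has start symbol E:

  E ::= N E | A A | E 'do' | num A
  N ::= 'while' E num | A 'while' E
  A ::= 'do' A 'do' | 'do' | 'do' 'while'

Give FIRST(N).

N ::= 'while' E num contributes {'while'}.
From N ::= A 'while' E: add FIRST(A) = { 'do' }.
Union: FIRST(N) = { 'do', 'while' }.

{ 'do', 'while' }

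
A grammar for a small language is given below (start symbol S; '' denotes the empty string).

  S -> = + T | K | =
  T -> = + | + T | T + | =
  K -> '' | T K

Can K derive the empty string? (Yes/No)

K has an ''-production, so K ⇒ ''.

Yes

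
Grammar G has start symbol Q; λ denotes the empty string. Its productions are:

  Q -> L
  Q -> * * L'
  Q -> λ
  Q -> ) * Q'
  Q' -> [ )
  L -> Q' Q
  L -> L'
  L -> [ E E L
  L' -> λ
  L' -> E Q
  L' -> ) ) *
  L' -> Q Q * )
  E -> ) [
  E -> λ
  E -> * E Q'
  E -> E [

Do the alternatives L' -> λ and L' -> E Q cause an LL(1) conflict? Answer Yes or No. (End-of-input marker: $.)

FIRST(λ) = { λ } and FIRST(E Q) = { ), *, [, λ }.
Both alternatives are nullable, violating the LL(1) condition.

Yes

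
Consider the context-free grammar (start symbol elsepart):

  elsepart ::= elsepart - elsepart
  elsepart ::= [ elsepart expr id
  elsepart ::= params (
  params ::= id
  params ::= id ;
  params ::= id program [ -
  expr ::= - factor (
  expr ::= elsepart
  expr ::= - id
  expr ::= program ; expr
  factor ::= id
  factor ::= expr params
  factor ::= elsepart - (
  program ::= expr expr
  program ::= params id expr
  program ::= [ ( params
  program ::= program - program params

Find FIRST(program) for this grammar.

{ -, [, id }

From program ::= expr expr: add FIRST(expr) = { -, [, id }.
From program ::= params id expr: add FIRST(params) = { id }.
program ::= [ ( params contributes {[}.
From program ::= program - program params: add FIRST(program) = { -, [, id }.
Union: FIRST(program) = { -, [, id }.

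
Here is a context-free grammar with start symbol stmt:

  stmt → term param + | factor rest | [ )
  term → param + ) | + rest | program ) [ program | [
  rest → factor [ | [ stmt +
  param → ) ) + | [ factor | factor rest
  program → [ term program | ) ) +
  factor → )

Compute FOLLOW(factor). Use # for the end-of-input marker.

{ ), +, [ }

In stmt → factor rest: add FIRST(rest) = { ), [ }.
In rest → factor [: add FIRST([) = { [ }.
In param → [ factor: factor is at the end, add FOLLOW(param) = { + }.
In param → factor rest: add FIRST(rest) = { ), [ }.
Union: FOLLOW(factor) = { ), +, [ }.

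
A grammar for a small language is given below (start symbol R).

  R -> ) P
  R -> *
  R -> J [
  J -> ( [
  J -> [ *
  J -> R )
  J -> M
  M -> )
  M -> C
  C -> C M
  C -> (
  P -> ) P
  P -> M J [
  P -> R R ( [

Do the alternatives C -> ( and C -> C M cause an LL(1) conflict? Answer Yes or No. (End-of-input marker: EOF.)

FIRST(() = { ( } and FIRST(C M) = { ( }.
Both contain (, so the two alternatives are not disjoint — LL(1) conflict.

Yes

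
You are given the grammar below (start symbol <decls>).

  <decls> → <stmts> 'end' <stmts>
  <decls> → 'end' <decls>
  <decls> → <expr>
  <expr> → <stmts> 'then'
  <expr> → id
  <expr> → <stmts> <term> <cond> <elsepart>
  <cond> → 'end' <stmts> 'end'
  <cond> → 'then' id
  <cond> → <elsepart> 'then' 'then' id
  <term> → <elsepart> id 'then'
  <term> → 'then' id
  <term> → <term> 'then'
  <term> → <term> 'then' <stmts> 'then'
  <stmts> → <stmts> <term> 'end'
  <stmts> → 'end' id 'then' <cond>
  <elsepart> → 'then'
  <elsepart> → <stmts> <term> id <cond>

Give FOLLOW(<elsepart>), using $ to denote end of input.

{ $, 'then', id }

In <expr> → <stmts> <term> <cond> <elsepart>: <elsepart> is at the end, add FOLLOW(<expr>) = { $ }.
In <cond> → <elsepart> 'then' 'then' id: add FIRST('then' 'then' id) = { 'then' }.
In <term> → <elsepart> id 'then': add FIRST(id 'then') = { id }.
Union: FOLLOW(<elsepart>) = { $, 'then', id }.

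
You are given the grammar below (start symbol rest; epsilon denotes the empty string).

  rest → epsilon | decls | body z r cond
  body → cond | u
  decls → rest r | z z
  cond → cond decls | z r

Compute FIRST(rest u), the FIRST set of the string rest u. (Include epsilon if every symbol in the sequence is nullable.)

{ r, u, z }

Add FIRST(rest)\{epsilon} = { r, u, z }; rest is nullable, continue.
u is a terminal; add {u} and stop.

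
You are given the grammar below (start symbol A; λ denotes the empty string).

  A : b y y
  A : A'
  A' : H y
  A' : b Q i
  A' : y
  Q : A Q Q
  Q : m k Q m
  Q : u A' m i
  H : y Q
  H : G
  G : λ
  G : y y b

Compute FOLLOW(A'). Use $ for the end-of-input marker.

In A : A': A' is at the end, add FOLLOW(A) = { $, b, m, u, y }.
In Q : u A' m i: add FIRST(m i) = { m }.
Union: FOLLOW(A') = { $, b, m, u, y }.

{ $, b, m, u, y }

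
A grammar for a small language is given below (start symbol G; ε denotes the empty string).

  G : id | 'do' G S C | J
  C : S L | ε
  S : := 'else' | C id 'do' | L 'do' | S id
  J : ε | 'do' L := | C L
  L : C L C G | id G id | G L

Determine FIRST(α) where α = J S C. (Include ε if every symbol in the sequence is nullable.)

Add FIRST(J)\{ε} = { 'do', :=, id }; J is nullable, continue.
Add FIRST(S) = { 'do', :=, id }; S is not nullable, stop.

{ 'do', :=, id }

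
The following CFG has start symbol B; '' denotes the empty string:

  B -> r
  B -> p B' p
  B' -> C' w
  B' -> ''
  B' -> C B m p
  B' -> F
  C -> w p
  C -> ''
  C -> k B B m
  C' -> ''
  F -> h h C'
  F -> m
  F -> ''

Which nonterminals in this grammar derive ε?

{ B', C, C', F }

Directly nullable (have an ''-production): B', C, C', F.
No other nonterminal has a production whose RHS symbols are all nullable.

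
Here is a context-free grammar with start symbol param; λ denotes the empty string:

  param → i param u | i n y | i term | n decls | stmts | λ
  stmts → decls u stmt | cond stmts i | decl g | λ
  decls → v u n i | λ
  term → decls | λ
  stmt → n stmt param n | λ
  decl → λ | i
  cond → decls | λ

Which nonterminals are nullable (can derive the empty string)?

Directly nullable (have an λ-production): param, stmts, decls, term, stmt, decl, cond.

{ cond, decl, decls, param, stmt, stmts, term }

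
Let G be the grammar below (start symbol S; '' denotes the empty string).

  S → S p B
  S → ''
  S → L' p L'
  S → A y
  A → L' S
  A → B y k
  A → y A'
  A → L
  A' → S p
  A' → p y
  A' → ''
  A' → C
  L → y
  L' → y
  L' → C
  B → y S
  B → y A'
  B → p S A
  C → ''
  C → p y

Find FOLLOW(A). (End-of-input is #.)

In S → A y: add FIRST(y) = { y }.
In B → p S A: A is at the end, add FOLLOW(B) = { #, p, y }.
Union: FOLLOW(A) = { #, p, y }.

{ #, p, y }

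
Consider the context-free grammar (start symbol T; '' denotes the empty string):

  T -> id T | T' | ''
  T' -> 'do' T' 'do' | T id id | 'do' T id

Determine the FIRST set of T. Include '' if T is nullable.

T -> id T contributes {id}.
From T -> T': add FIRST(T') = { 'do', id }.
T -> '' contributes ''.
Union: FIRST(T) = { 'do', id, '' }.

{ 'do', id, '' }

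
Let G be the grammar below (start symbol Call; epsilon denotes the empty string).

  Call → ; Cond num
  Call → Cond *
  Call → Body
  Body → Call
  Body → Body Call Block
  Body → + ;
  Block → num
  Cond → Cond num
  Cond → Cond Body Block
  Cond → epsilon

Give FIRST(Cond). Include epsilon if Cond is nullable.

{ *, +, ;, num, epsilon }

From Cond → Cond num: Cond nullable, take FIRST(Cond) ∪ {num} = { *, +, ;, num }.
From Cond → Cond Body Block: Cond nullable, take FIRST(Cond) ∪ FIRST(Body) = { *, +, ;, num }.
Cond → epsilon contributes epsilon.
Union: FIRST(Cond) = { *, +, ;, num, epsilon }.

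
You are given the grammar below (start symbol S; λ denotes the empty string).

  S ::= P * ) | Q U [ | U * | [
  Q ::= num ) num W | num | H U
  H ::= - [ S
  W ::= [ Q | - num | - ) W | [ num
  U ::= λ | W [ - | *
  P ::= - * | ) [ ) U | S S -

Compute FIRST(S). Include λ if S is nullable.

{ ), *, -, [, num }

From S ::= P * ): add FIRST(P) = { ), *, -, [, num }.
From S ::= Q U [: add FIRST(Q) = { -, num }.
From S ::= U *: U nullable, take FIRST(U) ∪ {*} = { *, -, [ }.
S ::= [ contributes {[}.
Union: FIRST(S) = { ), *, -, [, num }.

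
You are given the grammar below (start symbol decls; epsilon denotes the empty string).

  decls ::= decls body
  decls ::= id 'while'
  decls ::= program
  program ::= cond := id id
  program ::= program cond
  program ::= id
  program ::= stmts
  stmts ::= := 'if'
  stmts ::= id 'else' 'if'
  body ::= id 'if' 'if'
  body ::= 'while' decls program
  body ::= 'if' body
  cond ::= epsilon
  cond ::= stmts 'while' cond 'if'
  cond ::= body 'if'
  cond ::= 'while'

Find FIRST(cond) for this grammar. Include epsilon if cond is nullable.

cond ::= epsilon contributes epsilon.
From cond ::= stmts 'while' cond 'if': add FIRST(stmts) = { :=, id }.
From cond ::= body 'if': add FIRST(body) = { 'if', 'while', id }.
cond ::= 'while' contributes {'while'}.
Union: FIRST(cond) = { 'if', 'while', :=, id, epsilon }.

{ 'if', 'while', :=, id, epsilon }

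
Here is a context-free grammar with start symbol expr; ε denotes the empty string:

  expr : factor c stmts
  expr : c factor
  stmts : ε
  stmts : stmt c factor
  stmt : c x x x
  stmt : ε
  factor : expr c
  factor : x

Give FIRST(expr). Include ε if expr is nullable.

From expr : factor c stmts: add FIRST(factor) = { c, x }.
expr : c factor contributes {c}.
Union: FIRST(expr) = { c, x }.

{ c, x }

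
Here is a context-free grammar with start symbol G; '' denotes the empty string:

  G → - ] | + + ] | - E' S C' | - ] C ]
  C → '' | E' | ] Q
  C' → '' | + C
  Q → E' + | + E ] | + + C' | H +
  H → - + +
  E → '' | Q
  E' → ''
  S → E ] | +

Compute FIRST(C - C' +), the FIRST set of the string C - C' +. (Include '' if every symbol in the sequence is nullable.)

{ -, ] }

Add FIRST(C)\{''} = { ] }; C is nullable, continue.
- is a terminal; add {-} and stop.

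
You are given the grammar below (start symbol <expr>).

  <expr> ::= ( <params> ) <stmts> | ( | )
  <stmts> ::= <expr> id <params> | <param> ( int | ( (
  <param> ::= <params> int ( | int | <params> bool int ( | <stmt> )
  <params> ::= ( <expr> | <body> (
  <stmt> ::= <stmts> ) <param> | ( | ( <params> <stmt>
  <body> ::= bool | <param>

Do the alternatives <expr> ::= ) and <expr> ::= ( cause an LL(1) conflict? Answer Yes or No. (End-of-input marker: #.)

FIRST()) = { ) } and FIRST(() = { ( }.
The FIRST sets are disjoint and neither alternative is nullable — no conflict.

No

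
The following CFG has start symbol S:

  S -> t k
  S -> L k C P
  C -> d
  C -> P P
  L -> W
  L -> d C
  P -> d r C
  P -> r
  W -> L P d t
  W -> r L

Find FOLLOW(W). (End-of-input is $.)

In L -> W: W is at the end, add FOLLOW(L) = { d, k, r }.
Union: FOLLOW(W) = { d, k, r }.

{ d, k, r }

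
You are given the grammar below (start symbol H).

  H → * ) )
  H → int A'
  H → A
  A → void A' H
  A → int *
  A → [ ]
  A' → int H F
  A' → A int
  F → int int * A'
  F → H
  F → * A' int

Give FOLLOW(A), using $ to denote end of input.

{ $, *, [, int, void }

In H → A: A is at the end, add FOLLOW(H) = { $, *, [, int, void }.
In A' → A int: add FIRST(int) = { int }.
Union: FOLLOW(A) = { $, *, [, int, void }.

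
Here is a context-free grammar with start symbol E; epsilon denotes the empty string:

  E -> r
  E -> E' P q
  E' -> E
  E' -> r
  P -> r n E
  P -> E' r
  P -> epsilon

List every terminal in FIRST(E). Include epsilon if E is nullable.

E -> r contributes {r}.
From E -> E' P q: add FIRST(E') = { r }.
Union: FIRST(E) = { r }.

{ r }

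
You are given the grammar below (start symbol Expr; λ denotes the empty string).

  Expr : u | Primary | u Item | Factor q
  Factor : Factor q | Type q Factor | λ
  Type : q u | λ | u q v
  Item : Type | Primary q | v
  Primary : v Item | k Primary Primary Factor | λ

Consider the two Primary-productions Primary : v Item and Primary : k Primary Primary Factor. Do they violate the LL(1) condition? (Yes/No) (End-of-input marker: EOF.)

No

FIRST(v Item) = { v } and FIRST(k Primary Primary Factor) = { k }.
The FIRST sets are disjoint and neither alternative is nullable — no conflict.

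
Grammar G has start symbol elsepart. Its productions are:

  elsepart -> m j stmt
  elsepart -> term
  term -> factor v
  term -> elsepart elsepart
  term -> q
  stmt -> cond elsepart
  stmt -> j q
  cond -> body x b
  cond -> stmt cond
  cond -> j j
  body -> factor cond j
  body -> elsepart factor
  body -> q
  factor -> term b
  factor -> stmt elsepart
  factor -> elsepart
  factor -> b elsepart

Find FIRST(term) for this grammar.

{ b, j, m, q }

From term -> factor v: add FIRST(factor) = { b, j, m, q }.
From term -> elsepart elsepart: add FIRST(elsepart) = { b, j, m, q }.
term -> q contributes {q}.
Union: FIRST(term) = { b, j, m, q }.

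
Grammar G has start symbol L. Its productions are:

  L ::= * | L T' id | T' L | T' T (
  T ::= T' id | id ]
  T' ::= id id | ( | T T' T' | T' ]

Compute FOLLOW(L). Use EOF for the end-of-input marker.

L is the start symbol, so EOF ∈ FOLLOW(L).
In L ::= L T' id: add FIRST(T' id) = { (, id }.
In L ::= T' L: L is at the end, add FOLLOW(L) = { EOF, (, id }.
Union: FOLLOW(L) = { EOF, (, id }.

{ EOF, (, id }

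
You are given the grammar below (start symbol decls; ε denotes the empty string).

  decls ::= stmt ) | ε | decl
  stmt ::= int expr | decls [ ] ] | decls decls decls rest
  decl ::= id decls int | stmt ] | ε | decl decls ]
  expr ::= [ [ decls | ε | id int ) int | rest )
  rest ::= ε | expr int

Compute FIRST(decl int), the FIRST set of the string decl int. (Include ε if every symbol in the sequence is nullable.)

{ ), [, ], id, int }

Add FIRST(decl)\{ε} = { ), [, ], id, int }; decl is nullable, continue.
int is a terminal; add {int} and stop.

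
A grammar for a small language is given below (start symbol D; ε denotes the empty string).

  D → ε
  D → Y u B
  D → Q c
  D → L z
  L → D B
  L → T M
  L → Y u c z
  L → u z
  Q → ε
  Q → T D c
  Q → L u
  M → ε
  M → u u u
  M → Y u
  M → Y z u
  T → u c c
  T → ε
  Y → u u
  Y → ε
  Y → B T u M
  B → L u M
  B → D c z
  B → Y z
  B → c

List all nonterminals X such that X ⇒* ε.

{ D, L, M, Q, T, Y }

Directly nullable (have an ε-production): D, Q, M, T, Y.
L → T M with every symbol nullable, so L is nullable.
No other nonterminal has a production whose RHS symbols are all nullable.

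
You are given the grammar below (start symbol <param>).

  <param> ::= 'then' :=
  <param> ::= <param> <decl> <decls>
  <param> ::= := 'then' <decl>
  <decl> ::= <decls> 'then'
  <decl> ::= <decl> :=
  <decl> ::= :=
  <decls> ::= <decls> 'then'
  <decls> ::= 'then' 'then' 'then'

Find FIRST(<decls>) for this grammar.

From <decls> ::= <decls> 'then': add FIRST(<decls>) = { 'then' }.
<decls> ::= 'then' 'then' 'then' contributes {'then'}.
Union: FIRST(<decls>) = { 'then' }.

{ 'then' }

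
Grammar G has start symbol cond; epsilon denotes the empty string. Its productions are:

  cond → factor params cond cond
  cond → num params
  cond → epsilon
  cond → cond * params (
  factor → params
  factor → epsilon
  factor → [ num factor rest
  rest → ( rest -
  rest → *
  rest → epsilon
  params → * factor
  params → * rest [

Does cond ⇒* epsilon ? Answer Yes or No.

Yes

cond has an epsilon-production, so cond ⇒ epsilon.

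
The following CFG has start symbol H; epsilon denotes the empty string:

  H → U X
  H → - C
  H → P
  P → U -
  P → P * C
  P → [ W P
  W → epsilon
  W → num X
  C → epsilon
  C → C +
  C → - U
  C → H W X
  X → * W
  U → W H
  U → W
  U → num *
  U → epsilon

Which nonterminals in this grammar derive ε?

{ C, U, W }

Directly nullable (have an epsilon-production): W, C, U.
No other nonterminal has a production whose RHS symbols are all nullable.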